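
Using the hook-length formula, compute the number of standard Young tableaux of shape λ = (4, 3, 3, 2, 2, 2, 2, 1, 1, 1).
# SYT of shape (4, 3, 3, 2, 2, 2, 2, 1, 1, 1) = 48837600

Hook-length formula: f^λ = n! / Π hook(c), product over all cells c of the Young diagram. For λ = (4, 3, 3, 2, 2, 2, 2, 1, 1, 1), n = 21 boxes. Hook lengths by row (left-to-right, top-to-bottom): [13, 9, 4, 1]; [11, 7, 2]; [10, 6, 1]; [8, 4]; [7, 3]; [6, 2]; [5, 1]; [3]; [2]; [1]. Product of hooks = 1046139494400. So f^λ = 21! / 1046139494400 = 51090942171709440000 / 1046139494400 = 48837600.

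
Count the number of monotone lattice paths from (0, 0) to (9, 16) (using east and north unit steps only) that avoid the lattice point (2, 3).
Number of paths = 1267775

Total paths from (0, 0) to (9, 16): C(25, 9) = 2042975. Paths through (2, 3): (paths (0, 0) → (2, 3)) × (paths (2, 3) → (9, 16)) = C(5, 2) · C(20, 7) = 10 · 77520 = 775200. Avoidance count = 2042975 − 775200 = 1267775.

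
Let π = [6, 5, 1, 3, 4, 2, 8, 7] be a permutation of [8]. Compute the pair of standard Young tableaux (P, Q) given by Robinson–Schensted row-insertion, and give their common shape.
P = [1, 2, 4, 7] / [3, 8] / [5] / [6];  Q = [1, 4, 5, 7] / [2, 8] / [3] / [6];  common shape = (4, 2, 1, 1)

Row-insert the values π_1, π_2, … into P one at a time, bumping the leftmost entry strictly greater than the inserted value down to the next row. The recording tableau Q records, in position (i, j), the step at which that cell was added to P.
  Insert 6 (step 1): P = [6];  Q = [1]
  Insert 5 (step 2): P = [5] / [6];  Q = [1] / [2]
  Insert 1 (step 3): P = [1] / [5] / [6];  Q = [1] / [2] / [3]
  Insert 3 (step 4): P = [1, 3] / [5] / [6];  Q = [1, 4] / [2] / [3]
  Insert 4 (step 5): P = [1, 3, 4] / [5] / [6];  Q = [1, 4, 5] / [2] / [3]
  Insert 2 (step 6): P = [1, 2, 4] / [3] / [5] / [6];  Q = [1, 4, 5] / [2] / [3] / [6]
  Insert 8 (step 7): P = [1, 2, 4, 8] / [3] / [5] / [6];  Q = [1, 4, 5, 7] / [2] / [3] / [6]
  Insert 7 (step 8): P = [1, 2, 4, 7] / [3, 8] / [5] / [6];  Q = [1, 4, 5, 7] / [2, 8] / [3] / [6]
Final shape: (4, 2, 1, 1).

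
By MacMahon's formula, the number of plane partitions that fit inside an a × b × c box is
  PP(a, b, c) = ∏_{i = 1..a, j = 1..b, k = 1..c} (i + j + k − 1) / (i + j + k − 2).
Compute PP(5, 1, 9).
PP(5, 1, 9) = 2002

Evaluate the triple product over i = 1..5, j = 1..1, k = 1..9. The factors are (2/1) · (3/2) · (4/3) · (5/4) · (6/5) · (7/6) · (8/7) · (9/8) · … (45 factors total). The numerators and denominators telescope so the product is an integer; carrying out the multiplication exactly gives PP(5, 1, 9) = 2002.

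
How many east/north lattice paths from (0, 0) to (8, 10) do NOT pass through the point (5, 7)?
Number of paths = 27918

Total paths from (0, 0) to (8, 10): C(18, 8) = 43758. Paths through (5, 7): (paths (0, 0) → (5, 7)) × (paths (5, 7) → (8, 10)) = C(12, 5) · C(6, 3) = 792 · 20 = 15840. Avoidance count = 43758 − 15840 = 27918.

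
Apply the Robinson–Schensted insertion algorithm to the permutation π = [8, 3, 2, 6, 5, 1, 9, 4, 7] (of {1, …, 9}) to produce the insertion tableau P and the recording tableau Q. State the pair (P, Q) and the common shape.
P = [1, 4, 7] / [2, 5, 9] / [3, 6] / [8];  Q = [1, 4, 7] / [2, 5, 9] / [3, 8] / [6];  common shape = (3, 3, 2, 1)

Row-insert the values π_1, π_2, … into P one at a time, bumping the leftmost entry strictly greater than the inserted value down to the next row. The recording tableau Q records, in position (i, j), the step at which that cell was added to P.
  Insert 8 (step 1): P = [8];  Q = [1]
  Insert 3 (step 2): P = [3] / [8];  Q = [1] / [2]
  Insert 2 (step 3): P = [2] / [3] / [8];  Q = [1] / [2] / [3]
  Insert 6 (step 4): P = [2, 6] / [3] / [8];  Q = [1, 4] / [2] / [3]
  Insert 5 (step 5): P = [2, 5] / [3, 6] / [8];  Q = [1, 4] / [2, 5] / [3]
  Insert 1 (step 6): P = [1, 5] / [2, 6] / [3] / [8];  Q = [1, 4] / [2, 5] / [3] / [6]
  Insert 9 (step 7): P = [1, 5, 9] / [2, 6] / [3] / [8];  Q = [1, 4, 7] / [2, 5] / [3] / [6]
  Insert 4 (step 8): P = [1, 4, 9] / [2, 5] / [3, 6] / [8];  Q = [1, 4, 7] / [2, 5] / [3, 8] / [6]
  Insert 7 (step 9): P = [1, 4, 7] / [2, 5, 9] / [3, 6] / [8];  Q = [1, 4, 7] / [2, 5, 9] / [3, 8] / [6]
Final shape: (3, 3, 2, 1).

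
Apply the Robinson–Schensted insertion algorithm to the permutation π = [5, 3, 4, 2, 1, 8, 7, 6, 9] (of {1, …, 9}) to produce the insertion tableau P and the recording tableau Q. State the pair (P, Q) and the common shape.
P = [1, 4, 6, 9] / [2, 7] / [3, 8] / [5];  Q = [1, 3, 6, 9] / [2, 7] / [4, 8] / [5];  common shape = (4, 2, 2, 1)

Row-insert the values π_1, π_2, … into P one at a time, bumping the leftmost entry strictly greater than the inserted value down to the next row. The recording tableau Q records, in position (i, j), the step at which that cell was added to P.
  Insert 5 (step 1): P = [5];  Q = [1]
  Insert 3 (step 2): P = [3] / [5];  Q = [1] / [2]
  Insert 4 (step 3): P = [3, 4] / [5];  Q = [1, 3] / [2]
  Insert 2 (step 4): P = [2, 4] / [3] / [5];  Q = [1, 3] / [2] / [4]
  Insert 1 (step 5): P = [1, 4] / [2] / [3] / [5];  Q = [1, 3] / [2] / [4] / [5]
  Insert 8 (step 6): P = [1, 4, 8] / [2] / [3] / [5];  Q = [1, 3, 6] / [2] / [4] / [5]
  Insert 7 (step 7): P = [1, 4, 7] / [2, 8] / [3] / [5];  Q = [1, 3, 6] / [2, 7] / [4] / [5]
  Insert 6 (step 8): P = [1, 4, 6] / [2, 7] / [3, 8] / [5];  Q = [1, 3, 6] / [2, 7] / [4, 8] / [5]
  Insert 9 (step 9): P = [1, 4, 6, 9] / [2, 7] / [3, 8] / [5];  Q = [1, 3, 6, 9] / [2, 7] / [4, 8] / [5]
Final shape: (4, 2, 2, 1).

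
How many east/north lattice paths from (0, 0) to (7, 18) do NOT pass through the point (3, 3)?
Number of paths = 403180

Total paths from (0, 0) to (7, 18): C(25, 7) = 480700. Paths through (3, 3): (paths (0, 0) → (3, 3)) × (paths (3, 3) → (7, 18)) = C(6, 3) · C(19, 4) = 20 · 3876 = 77520. Avoidance count = 480700 − 77520 = 403180.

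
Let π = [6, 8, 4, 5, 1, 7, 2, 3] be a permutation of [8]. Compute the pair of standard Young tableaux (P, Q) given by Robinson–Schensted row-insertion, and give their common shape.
P = [1, 2, 3] / [4, 5, 7] / [6, 8];  Q = [1, 2, 6] / [3, 4, 8] / [5, 7];  common shape = (3, 3, 2)

Row-insert the values π_1, π_2, … into P one at a time, bumping the leftmost entry strictly greater than the inserted value down to the next row. The recording tableau Q records, in position (i, j), the step at which that cell was added to P.
  Insert 6 (step 1): P = [6];  Q = [1]
  Insert 8 (step 2): P = [6, 8];  Q = [1, 2]
  Insert 4 (step 3): P = [4, 8] / [6];  Q = [1, 2] / [3]
  Insert 5 (step 4): P = [4, 5] / [6, 8];  Q = [1, 2] / [3, 4]
  Insert 1 (step 5): P = [1, 5] / [4, 8] / [6];  Q = [1, 2] / [3, 4] / [5]
  Insert 7 (step 6): P = [1, 5, 7] / [4, 8] / [6];  Q = [1, 2, 6] / [3, 4] / [5]
  Insert 2 (step 7): P = [1, 2, 7] / [4, 5] / [6, 8];  Q = [1, 2, 6] / [3, 4] / [5, 7]
  Insert 3 (step 8): P = [1, 2, 3] / [4, 5, 7] / [6, 8];  Q = [1, 2, 6] / [3, 4, 8] / [5, 7]
Final shape: (3, 3, 2).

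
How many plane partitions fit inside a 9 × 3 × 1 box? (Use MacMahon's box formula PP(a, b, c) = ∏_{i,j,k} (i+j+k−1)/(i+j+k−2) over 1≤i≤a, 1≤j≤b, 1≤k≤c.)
PP(9, 3, 1) = 220

Evaluate the triple product over i = 1..9, j = 1..3, k = 1..1. The factors are (2/1) · (3/2) · (4/3) · (3/2) · (4/3) · (5/4) · (4/3) · (5/4) · … (27 factors total). The numerators and denominators telescope so the product is an integer; carrying out the multiplication exactly gives PP(9, 3, 1) = 220.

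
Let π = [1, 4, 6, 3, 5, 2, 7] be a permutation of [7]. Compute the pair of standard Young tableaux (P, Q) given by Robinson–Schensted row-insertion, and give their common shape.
P = [1, 2, 5, 7] / [3, 6] / [4];  Q = [1, 2, 3, 7] / [4, 5] / [6];  common shape = (4, 2, 1)

Row-insert the values π_1, π_2, … into P one at a time, bumping the leftmost entry strictly greater than the inserted value down to the next row. The recording tableau Q records, in position (i, j), the step at which that cell was added to P.
  Insert 1 (step 1): P = [1];  Q = [1]
  Insert 4 (step 2): P = [1, 4];  Q = [1, 2]
  Insert 6 (step 3): P = [1, 4, 6];  Q = [1, 2, 3]
  Insert 3 (step 4): P = [1, 3, 6] / [4];  Q = [1, 2, 3] / [4]
  Insert 5 (step 5): P = [1, 3, 5] / [4, 6];  Q = [1, 2, 3] / [4, 5]
  Insert 2 (step 6): P = [1, 2, 5] / [3, 6] / [4];  Q = [1, 2, 3] / [4, 5] / [6]
  Insert 7 (step 7): P = [1, 2, 5, 7] / [3, 6] / [4];  Q = [1, 2, 3, 7] / [4, 5] / [6]
Final shape: (4, 2, 1).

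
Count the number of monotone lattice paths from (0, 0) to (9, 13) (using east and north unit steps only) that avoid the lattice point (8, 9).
Number of paths = 375870

Total paths from (0, 0) to (9, 13): C(22, 9) = 497420. Paths through (8, 9): (paths (0, 0) → (8, 9)) × (paths (8, 9) → (9, 13)) = C(17, 8) · C(5, 1) = 24310 · 5 = 121550. Avoidance count = 497420 − 121550 = 375870.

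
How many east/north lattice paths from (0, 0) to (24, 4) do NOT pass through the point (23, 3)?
Number of paths = 15275

Total paths from (0, 0) to (24, 4): C(28, 24) = 20475. Paths through (23, 3): (paths (0, 0) → (23, 3)) × (paths (23, 3) → (24, 4)) = C(26, 23) · C(2, 1) = 2600 · 2 = 5200. Avoidance count = 20475 − 5200 = 15275.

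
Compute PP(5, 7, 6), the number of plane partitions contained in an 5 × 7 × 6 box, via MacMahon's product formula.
PP(5, 7, 6) = 739309710568

Evaluate the triple product over i = 1..5, j = 1..7, k = 1..6. The factors are (2/1) · (3/2) · (4/3) · (5/4) · (6/5) · (7/6) · (3/2) · (4/3) · … (210 factors total). The numerators and denominators telescope so the product is an integer; carrying out the multiplication exactly gives PP(5, 7, 6) = 739309710568.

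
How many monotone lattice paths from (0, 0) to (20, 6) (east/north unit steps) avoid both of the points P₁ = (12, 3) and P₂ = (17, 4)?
Number of paths = 122605

Inclusion–exclusion. Total paths: C(26, 20) = 230230. Through P₁: C(15, 12)·C(11, 8) = 75075. Through P₂: C(21, 17)·C(5, 3) = 59850. Since P₁ is strictly southwest of P₂, a monotone path through both must visit P₁ then P₂; paths through both = C(15, 12)·C(6, 5)·C(5, 3) = 27300. Avoid both = 230230 − 75075 − 59850 + 27300 = 122605.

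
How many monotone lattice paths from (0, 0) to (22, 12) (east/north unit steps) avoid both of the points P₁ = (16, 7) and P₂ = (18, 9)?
Number of paths = 322535601

Inclusion–exclusion. Total paths: C(34, 22) = 548354040. Through P₁: C(23, 16)·C(11, 6) = 113262534. Through P₂: C(27, 18)·C(7, 4) = 164038875. Since P₁ is strictly southwest of P₂, a monotone path through both must visit P₁ then P₂; paths through both = C(23, 16)·C(4, 2)·C(7, 4) = 51482970. Avoid both = 548354040 − 113262534 − 164038875 + 51482970 = 322535601.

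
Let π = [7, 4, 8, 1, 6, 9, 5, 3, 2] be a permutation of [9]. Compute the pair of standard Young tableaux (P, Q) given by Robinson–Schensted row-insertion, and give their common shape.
P = [1, 2, 9] / [3, 5] / [4, 8] / [6] / [7];  Q = [1, 3, 6] / [2, 5] / [4, 7] / [8] / [9];  common shape = (3, 2, 2, 1, 1)

Row-insert the values π_1, π_2, … into P one at a time, bumping the leftmost entry strictly greater than the inserted value down to the next row. The recording tableau Q records, in position (i, j), the step at which that cell was added to P.
  Insert 7 (step 1): P = [7];  Q = [1]
  Insert 4 (step 2): P = [4] / [7];  Q = [1] / [2]
  Insert 8 (step 3): P = [4, 8] / [7];  Q = [1, 3] / [2]
  Insert 1 (step 4): P = [1, 8] / [4] / [7];  Q = [1, 3] / [2] / [4]
  Insert 6 (step 5): P = [1, 6] / [4, 8] / [7];  Q = [1, 3] / [2, 5] / [4]
  Insert 9 (step 6): P = [1, 6, 9] / [4, 8] / [7];  Q = [1, 3, 6] / [2, 5] / [4]
  Insert 5 (step 7): P = [1, 5, 9] / [4, 6] / [7, 8];  Q = [1, 3, 6] / [2, 5] / [4, 7]
  Insert 3 (step 8): P = [1, 3, 9] / [4, 5] / [6, 8] / [7];  Q = [1, 3, 6] / [2, 5] / [4, 7] / [8]
  Insert 2 (step 9): P = [1, 2, 9] / [3, 5] / [4, 8] / [6] / [7];  Q = [1, 3, 6] / [2, 5] / [4, 7] / [8] / [9]
Final shape: (3, 2, 2, 1, 1).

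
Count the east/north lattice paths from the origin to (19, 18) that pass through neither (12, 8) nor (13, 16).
Number of paths = 13354322160

Inclusion–exclusion. Total paths: C(37, 19) = 17672631900. Through P₁: C(20, 12)·C(17, 7) = 2449864560. Through P₂: C(29, 13)·C(8, 6) = 1900189620. Since P₁ is strictly southwest of P₂, a monotone path through both must visit P₁ then P₂; paths through both = C(20, 12)·C(9, 1)·C(8, 6) = 31744440. Avoid both = 17672631900 − 2449864560 − 1900189620 + 31744440 = 13354322160.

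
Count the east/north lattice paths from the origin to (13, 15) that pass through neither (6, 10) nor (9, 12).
Number of paths = 23615074

Inclusion–exclusion. Total paths: C(28, 13) = 37442160. Through P₁: C(16, 6)·C(12, 7) = 6342336. Through P₂: C(21, 9)·C(7, 4) = 10287550. Since P₁ is strictly southwest of P₂, a monotone path through both must visit P₁ then P₂; paths through both = C(16, 6)·C(5, 3)·C(7, 4) = 2802800. Avoid both = 37442160 − 6342336 − 10287550 + 2802800 = 23615074.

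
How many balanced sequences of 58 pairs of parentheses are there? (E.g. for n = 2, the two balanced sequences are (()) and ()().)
C_58 = 104088460289122304033498318812080

These balanced parentheses are counted by the Catalan number C_n = (1/(n + 1)) · C(2n, n). For n = 58: C_58 = (1/59) · C(116, 58) = 6141219157058215937976400809912720/59 = 104088460289122304033498318812080.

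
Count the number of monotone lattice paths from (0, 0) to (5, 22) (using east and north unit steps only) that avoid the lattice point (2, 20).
Number of paths = 78420

Total paths from (0, 0) to (5, 22): C(27, 5) = 80730. Paths through (2, 20): (paths (0, 0) → (2, 20)) × (paths (2, 20) → (5, 22)) = C(22, 2) · C(5, 3) = 231 · 10 = 2310. Avoidance count = 80730 − 2310 = 78420.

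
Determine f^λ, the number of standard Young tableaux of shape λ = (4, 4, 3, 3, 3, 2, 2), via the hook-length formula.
# SYT of shape (4, 4, 3, 3, 3, 2, 2) = 72424352

Hook-length formula: f^λ = n! / Π hook(c), product over all cells c of the Young diagram. For λ = (4, 4, 3, 3, 3, 2, 2), n = 21 boxes. Hook lengths by row (left-to-right, top-to-bottom): [10, 9, 6, 2]; [9, 8, 5, 1]; [7, 6, 3]; [6, 5, 2]; [5, 4, 1]; [3, 2]; [2, 1]. Product of hooks = 705438720000. So f^λ = 21! / 705438720000 = 51090942171709440000 / 705438720000 = 72424352.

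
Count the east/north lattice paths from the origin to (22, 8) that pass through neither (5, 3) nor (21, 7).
Number of paths = 2552781

Inclusion–exclusion. Total paths: C(30, 22) = 5852925. Through P₁: C(8, 5)·C(22, 17) = 1474704. Through P₂: C(28, 21)·C(2, 1) = 2368080. Since P₁ is strictly southwest of P₂, a monotone path through both must visit P₁ then P₂; paths through both = C(8, 5)·C(20, 16)·C(2, 1) = 542640. Avoid both = 5852925 − 1474704 − 2368080 + 542640 = 2552781.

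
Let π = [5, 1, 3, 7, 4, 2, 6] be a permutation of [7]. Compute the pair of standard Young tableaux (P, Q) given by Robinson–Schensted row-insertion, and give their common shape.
P = [1, 2, 4, 6] / [3, 7] / [5];  Q = [1, 3, 4, 7] / [2, 5] / [6];  common shape = (4, 2, 1)

Row-insert the values π_1, π_2, … into P one at a time, bumping the leftmost entry strictly greater than the inserted value down to the next row. The recording tableau Q records, in position (i, j), the step at which that cell was added to P.
  Insert 5 (step 1): P = [5];  Q = [1]
  Insert 1 (step 2): P = [1] / [5];  Q = [1] / [2]
  Insert 3 (step 3): P = [1, 3] / [5];  Q = [1, 3] / [2]
  Insert 7 (step 4): P = [1, 3, 7] / [5];  Q = [1, 3, 4] / [2]
  Insert 4 (step 5): P = [1, 3, 4] / [5, 7];  Q = [1, 3, 4] / [2, 5]
  Insert 2 (step 6): P = [1, 2, 4] / [3, 7] / [5];  Q = [1, 3, 4] / [2, 5] / [6]
  Insert 6 (step 7): P = [1, 2, 4, 6] / [3, 7] / [5];  Q = [1, 3, 4, 7] / [2, 5] / [6]
Final shape: (4, 2, 1).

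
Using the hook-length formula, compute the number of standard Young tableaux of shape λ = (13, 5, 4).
# SYT of shape (13, 5, 4) = 9848916

Hook-length formula: f^λ = n! / Π hook(c), product over all cells c of the Young diagram. For λ = (13, 5, 4), n = 22 boxes. Hook lengths by row (left-to-right, top-to-bottom): [15, 14, 13, 12, 10, 8, 7, 6, 5, 4, 3, 2, 1]; [6, 5, 4, 3, 1]; [4, 3, 2, 1]. Product of hooks = 114124308480000. So f^λ = 22! / 114124308480000 = 1124000727777607680000 / 114124308480000 = 9848916.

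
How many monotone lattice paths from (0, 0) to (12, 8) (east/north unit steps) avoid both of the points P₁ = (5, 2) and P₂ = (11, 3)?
Number of paths = 88632

Inclusion–exclusion. Total paths: C(20, 12) = 125970. Through P₁: C(7, 5)·C(13, 7) = 36036. Through P₂: C(14, 11)·C(6, 1) = 2184. Since P₁ is strictly southwest of P₂, a monotone path through both must visit P₁ then P₂; paths through both = C(7, 5)·C(7, 6)·C(6, 1) = 882. Avoid both = 125970 − 36036 − 2184 + 882 = 88632.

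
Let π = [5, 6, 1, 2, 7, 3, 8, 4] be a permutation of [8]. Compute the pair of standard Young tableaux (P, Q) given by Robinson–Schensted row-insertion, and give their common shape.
P = [1, 2, 3, 4] / [5, 6, 7, 8];  Q = [1, 2, 5, 7] / [3, 4, 6, 8];  common shape = (4, 4)

Row-insert the values π_1, π_2, … into P one at a time, bumping the leftmost entry strictly greater than the inserted value down to the next row. The recording tableau Q records, in position (i, j), the step at which that cell was added to P.
  Insert 5 (step 1): P = [5];  Q = [1]
  Insert 6 (step 2): P = [5, 6];  Q = [1, 2]
  Insert 1 (step 3): P = [1, 6] / [5];  Q = [1, 2] / [3]
  Insert 2 (step 4): P = [1, 2] / [5, 6];  Q = [1, 2] / [3, 4]
  Insert 7 (step 5): P = [1, 2, 7] / [5, 6];  Q = [1, 2, 5] / [3, 4]
  Insert 3 (step 6): P = [1, 2, 3] / [5, 6, 7];  Q = [1, 2, 5] / [3, 4, 6]
  Insert 8 (step 7): P = [1, 2, 3, 8] / [5, 6, 7];  Q = [1, 2, 5, 7] / [3, 4, 6]
  Insert 4 (step 8): P = [1, 2, 3, 4] / [5, 6, 7, 8];  Q = [1, 2, 5, 7] / [3, 4, 6, 8]
Final shape: (4, 4).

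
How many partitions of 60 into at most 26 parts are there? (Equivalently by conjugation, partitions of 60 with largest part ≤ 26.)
p(60, parts ≤ 26) = 912532

Use the recurrence p(n, m) = p(n, m−1) + p(n−m, m): either the largest part is < m (count p(n, m−1)) or the largest part is exactly m (remove one copy of m, count p(n−m, m)). With p(0, ·) = 1 this gives p(60, parts ≤ 26) = 912532. (By conjugating Young diagrams, this also counts partitions of 60 into at most 26 parts.)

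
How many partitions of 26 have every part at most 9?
p(26, parts ≤ 9) = 1549

Use the recurrence p(n, m) = p(n, m−1) + p(n−m, m): either the largest part is < m (count p(n, m−1)) or the largest part is exactly m (remove one copy of m, count p(n−m, m)). With p(0, ·) = 1 this gives p(26, parts ≤ 9) = 1549. (By conjugating Young diagrams, this also counts partitions of 26 into at most 9 parts.)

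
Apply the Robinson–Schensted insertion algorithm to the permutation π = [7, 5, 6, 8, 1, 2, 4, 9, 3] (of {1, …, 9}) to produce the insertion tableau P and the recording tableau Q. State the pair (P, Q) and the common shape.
P = [1, 2, 3, 9] / [4, 6, 8] / [5] / [7];  Q = [1, 3, 4, 8] / [2, 6, 7] / [5] / [9];  common shape = (4, 3, 1, 1)

Row-insert the values π_1, π_2, … into P one at a time, bumping the leftmost entry strictly greater than the inserted value down to the next row. The recording tableau Q records, in position (i, j), the step at which that cell was added to P.
  Insert 7 (step 1): P = [7];  Q = [1]
  Insert 5 (step 2): P = [5] / [7];  Q = [1] / [2]
  Insert 6 (step 3): P = [5, 6] / [7];  Q = [1, 3] / [2]
  Insert 8 (step 4): P = [5, 6, 8] / [7];  Q = [1, 3, 4] / [2]
  Insert 1 (step 5): P = [1, 6, 8] / [5] / [7];  Q = [1, 3, 4] / [2] / [5]
  Insert 2 (step 6): P = [1, 2, 8] / [5, 6] / [7];  Q = [1, 3, 4] / [2, 6] / [5]
  Insert 4 (step 7): P = [1, 2, 4] / [5, 6, 8] / [7];  Q = [1, 3, 4] / [2, 6, 7] / [5]
  Insert 9 (step 8): P = [1, 2, 4, 9] / [5, 6, 8] / [7];  Q = [1, 3, 4, 8] / [2, 6, 7] / [5]
  Insert 3 (step 9): P = [1, 2, 3, 9] / [4, 6, 8] / [5] / [7];  Q = [1, 3, 4, 8] / [2, 6, 7] / [5] / [9]
Final shape: (4, 3, 1, 1).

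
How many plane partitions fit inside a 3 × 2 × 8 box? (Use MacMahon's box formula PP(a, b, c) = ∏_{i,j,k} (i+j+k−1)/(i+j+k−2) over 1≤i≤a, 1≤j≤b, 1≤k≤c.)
PP(3, 2, 8) = 9075

Evaluate the triple product over i = 1..3, j = 1..2, k = 1..8. The factors are (2/1) · (3/2) · (4/3) · (5/4) · (6/5) · (7/6) · (8/7) · (9/8) · … (48 factors total). The numerators and denominators telescope so the product is an integer; carrying out the multiplication exactly gives PP(3, 2, 8) = 9075.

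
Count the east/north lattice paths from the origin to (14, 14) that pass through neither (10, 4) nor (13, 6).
Number of paths = 38960501

Inclusion–exclusion. Total paths: C(28, 14) = 40116600. Through P₁: C(14, 10)·C(14, 4) = 1002001. Through P₂: C(19, 13)·C(9, 1) = 244188. Since P₁ is strictly southwest of P₂, a monotone path through both must visit P₁ then P₂; paths through both = C(14, 10)·C(5, 3)·C(9, 1) = 90090. Avoid both = 40116600 − 1002001 − 244188 + 90090 = 38960501.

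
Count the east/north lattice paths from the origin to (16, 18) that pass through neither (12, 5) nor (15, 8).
Number of paths = 2185201896

Inclusion–exclusion. Total paths: C(34, 16) = 2203961430. Through P₁: C(17, 12)·C(17, 4) = 14727440. Through P₂: C(23, 15)·C(11, 1) = 5393454. Since P₁ is strictly southwest of P₂, a monotone path through both must visit P₁ then P₂; paths through both = C(17, 12)·C(6, 3)·C(11, 1) = 1361360. Avoid both = 2203961430 − 14727440 − 5393454 + 1361360 = 2185201896.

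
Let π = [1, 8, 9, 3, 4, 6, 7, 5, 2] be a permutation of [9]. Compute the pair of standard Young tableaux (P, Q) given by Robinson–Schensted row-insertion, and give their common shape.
P = [1, 2, 4, 5, 7] / [3, 9] / [6] / [8];  Q = [1, 2, 3, 6, 7] / [4, 5] / [8] / [9];  common shape = (5, 2, 1, 1)

Row-insert the values π_1, π_2, … into P one at a time, bumping the leftmost entry strictly greater than the inserted value down to the next row. The recording tableau Q records, in position (i, j), the step at which that cell was added to P.
  Insert 1 (step 1): P = [1];  Q = [1]
  Insert 8 (step 2): P = [1, 8];  Q = [1, 2]
  Insert 9 (step 3): P = [1, 8, 9];  Q = [1, 2, 3]
  Insert 3 (step 4): P = [1, 3, 9] / [8];  Q = [1, 2, 3] / [4]
  Insert 4 (step 5): P = [1, 3, 4] / [8, 9];  Q = [1, 2, 3] / [4, 5]
  Insert 6 (step 6): P = [1, 3, 4, 6] / [8, 9];  Q = [1, 2, 3, 6] / [4, 5]
  Insert 7 (step 7): P = [1, 3, 4, 6, 7] / [8, 9];  Q = [1, 2, 3, 6, 7] / [4, 5]
  Insert 5 (step 8): P = [1, 3, 4, 5, 7] / [6, 9] / [8];  Q = [1, 2, 3, 6, 7] / [4, 5] / [8]
  Insert 2 (step 9): P = [1, 2, 4, 5, 7] / [3, 9] / [6] / [8];  Q = [1, 2, 3, 6, 7] / [4, 5] / [8] / [9]
Final shape: (5, 2, 1, 1).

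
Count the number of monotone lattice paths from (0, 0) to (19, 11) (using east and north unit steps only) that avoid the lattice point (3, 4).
Number of paths = 46046805

Total paths from (0, 0) to (19, 11): C(30, 19) = 54627300. Paths through (3, 4): (paths (0, 0) → (3, 4)) × (paths (3, 4) → (19, 11)) = C(7, 3) · C(23, 16) = 35 · 245157 = 8580495. Avoidance count = 54627300 − 8580495 = 46046805.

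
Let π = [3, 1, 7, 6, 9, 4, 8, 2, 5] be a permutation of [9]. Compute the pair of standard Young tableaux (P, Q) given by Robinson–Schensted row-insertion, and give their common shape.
P = [1, 2, 5] / [3, 4, 8] / [6, 9] / [7];  Q = [1, 3, 5] / [2, 4, 7] / [6, 9] / [8];  common shape = (3, 3, 2, 1)

Row-insert the values π_1, π_2, … into P one at a time, bumping the leftmost entry strictly greater than the inserted value down to the next row. The recording tableau Q records, in position (i, j), the step at which that cell was added to P.
  Insert 3 (step 1): P = [3];  Q = [1]
  Insert 1 (step 2): P = [1] / [3];  Q = [1] / [2]
  Insert 7 (step 3): P = [1, 7] / [3];  Q = [1, 3] / [2]
  Insert 6 (step 4): P = [1, 6] / [3, 7];  Q = [1, 3] / [2, 4]
  Insert 9 (step 5): P = [1, 6, 9] / [3, 7];  Q = [1, 3, 5] / [2, 4]
  Insert 4 (step 6): P = [1, 4, 9] / [3, 6] / [7];  Q = [1, 3, 5] / [2, 4] / [6]
  Insert 8 (step 7): P = [1, 4, 8] / [3, 6, 9] / [7];  Q = [1, 3, 5] / [2, 4, 7] / [6]
  Insert 2 (step 8): P = [1, 2, 8] / [3, 4, 9] / [6] / [7];  Q = [1, 3, 5] / [2, 4, 7] / [6] / [8]
  Insert 5 (step 9): P = [1, 2, 5] / [3, 4, 8] / [6, 9] / [7];  Q = [1, 3, 5] / [2, 4, 7] / [6, 9] / [8]
Final shape: (3, 3, 2, 1).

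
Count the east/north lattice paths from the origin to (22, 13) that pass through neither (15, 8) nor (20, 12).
Number of paths = 595969284

Inclusion–exclusion. Total paths: C(35, 22) = 1476337800. Through P₁: C(23, 15)·C(12, 7) = 388328688. Through P₂: C(32, 20)·C(3, 2) = 677378520. Since P₁ is strictly southwest of P₂, a monotone path through both must visit P₁ then P₂; paths through both = C(23, 15)·C(9, 5)·C(3, 2) = 185338692. Avoid both = 1476337800 − 388328688 − 677378520 + 185338692 = 595969284.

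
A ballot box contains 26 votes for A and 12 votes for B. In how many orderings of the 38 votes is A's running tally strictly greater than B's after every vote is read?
Strict-lead orderings = 997490844

Total orderings of the 38 votes with 26 for A: C(38, 26) = 2707475148. By the Bertrand ballot formula (Cycle Lemma / reflection principle), the number of orderings in which A is strictly ahead of B throughout is (p − q)/(p + q) · C(p + q, p) = (26 − 12)/(26 + 12) · 2707475148 = 997490844.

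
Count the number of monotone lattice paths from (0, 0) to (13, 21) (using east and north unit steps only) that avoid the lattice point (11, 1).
Number of paths = 927980988

Total paths from (0, 0) to (13, 21): C(34, 13) = 927983760. Paths through (11, 1): (paths (0, 0) → (11, 1)) × (paths (11, 1) → (13, 21)) = C(12, 11) · C(22, 2) = 12 · 231 = 2772. Avoidance count = 927983760 − 2772 = 927980988.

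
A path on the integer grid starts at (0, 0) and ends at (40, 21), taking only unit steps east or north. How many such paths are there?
Number of paths = 12176310231149295

A monotone lattice path from (0, 0) to (40, 21) consists of 40 east steps and 21 north steps in some order, so it is determined by which 40 of the 61 steps are east. The count is C(61, 40) = 12176310231149295.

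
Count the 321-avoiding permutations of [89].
C_89 = 254224158304000796523953440778841647086547372026600

These 321-avoiding permutations are counted by the Catalan number C_n = (1/(n + 1)) · C(2n, n). For n = 89: C_89 = (1/90) · C(178, 89) = 22880174247360071687155809670095748237789263482394000/90 = 254224158304000796523953440778841647086547372026600.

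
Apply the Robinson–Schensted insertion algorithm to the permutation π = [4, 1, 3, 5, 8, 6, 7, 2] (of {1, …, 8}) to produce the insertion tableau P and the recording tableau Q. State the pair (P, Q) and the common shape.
P = [1, 2, 5, 6, 7] / [3, 8] / [4];  Q = [1, 3, 4, 5, 7] / [2, 6] / [8];  common shape = (5, 2, 1)

Row-insert the values π_1, π_2, … into P one at a time, bumping the leftmost entry strictly greater than the inserted value down to the next row. The recording tableau Q records, in position (i, j), the step at which that cell was added to P.
  Insert 4 (step 1): P = [4];  Q = [1]
  Insert 1 (step 2): P = [1] / [4];  Q = [1] / [2]
  Insert 3 (step 3): P = [1, 3] / [4];  Q = [1, 3] / [2]
  Insert 5 (step 4): P = [1, 3, 5] / [4];  Q = [1, 3, 4] / [2]
  Insert 8 (step 5): P = [1, 3, 5, 8] / [4];  Q = [1, 3, 4, 5] / [2]
  Insert 6 (step 6): P = [1, 3, 5, 6] / [4, 8];  Q = [1, 3, 4, 5] / [2, 6]
  Insert 7 (step 7): P = [1, 3, 5, 6, 7] / [4, 8];  Q = [1, 3, 4, 5, 7] / [2, 6]
  Insert 2 (step 8): P = [1, 2, 5, 6, 7] / [3, 8] / [4];  Q = [1, 3, 4, 5, 7] / [2, 6] / [8]
Final shape: (5, 2, 1).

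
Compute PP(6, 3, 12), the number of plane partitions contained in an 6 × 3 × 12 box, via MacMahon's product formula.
PP(6, 3, 12) = 99604982880

Evaluate the triple product over i = 1..6, j = 1..3, k = 1..12. The factors are (2/1) · (3/2) · (4/3) · (5/4) · (6/5) · (7/6) · (8/7) · (9/8) · … (216 factors total). The numerators and denominators telescope so the product is an integer; carrying out the multiplication exactly gives PP(6, 3, 12) = 99604982880.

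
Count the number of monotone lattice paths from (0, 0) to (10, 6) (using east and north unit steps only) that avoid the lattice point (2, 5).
Number of paths = 7819

Total paths from (0, 0) to (10, 6): C(16, 10) = 8008. Paths through (2, 5): (paths (0, 0) → (2, 5)) × (paths (2, 5) → (10, 6)) = C(7, 2) · C(9, 8) = 21 · 9 = 189. Avoidance count = 8008 − 189 = 7819.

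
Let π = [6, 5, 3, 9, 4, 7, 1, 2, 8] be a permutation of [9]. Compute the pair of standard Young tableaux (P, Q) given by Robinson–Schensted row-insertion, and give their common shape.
P = [1, 2, 7, 8] / [3, 4] / [5, 9] / [6];  Q = [1, 4, 6, 9] / [2, 5] / [3, 8] / [7];  common shape = (4, 2, 2, 1)

Row-insert the values π_1, π_2, … into P one at a time, bumping the leftmost entry strictly greater than the inserted value down to the next row. The recording tableau Q records, in position (i, j), the step at which that cell was added to P.
  Insert 6 (step 1): P = [6];  Q = [1]
  Insert 5 (step 2): P = [5] / [6];  Q = [1] / [2]
  Insert 3 (step 3): P = [3] / [5] / [6];  Q = [1] / [2] / [3]
  Insert 9 (step 4): P = [3, 9] / [5] / [6];  Q = [1, 4] / [2] / [3]
  Insert 4 (step 5): P = [3, 4] / [5, 9] / [6];  Q = [1, 4] / [2, 5] / [3]
  Insert 7 (step 6): P = [3, 4, 7] / [5, 9] / [6];  Q = [1, 4, 6] / [2, 5] / [3]
  Insert 1 (step 7): P = [1, 4, 7] / [3, 9] / [5] / [6];  Q = [1, 4, 6] / [2, 5] / [3] / [7]
  Insert 2 (step 8): P = [1, 2, 7] / [3, 4] / [5, 9] / [6];  Q = [1, 4, 6] / [2, 5] / [3, 8] / [7]
  Insert 8 (step 9): P = [1, 2, 7, 8] / [3, 4] / [5, 9] / [6];  Q = [1, 4, 6, 9] / [2, 5] / [3, 8] / [7]
Final shape: (4, 2, 2, 1).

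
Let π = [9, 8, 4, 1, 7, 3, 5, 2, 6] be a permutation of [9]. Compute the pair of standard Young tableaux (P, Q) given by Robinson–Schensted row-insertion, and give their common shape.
P = [1, 2, 5, 6] / [3, 7] / [4] / [8] / [9];  Q = [1, 5, 7, 9] / [2, 6] / [3] / [4] / [8];  common shape = (4, 2, 1, 1, 1)

Row-insert the values π_1, π_2, … into P one at a time, bumping the leftmost entry strictly greater than the inserted value down to the next row. The recording tableau Q records, in position (i, j), the step at which that cell was added to P.
  Insert 9 (step 1): P = [9];  Q = [1]
  Insert 8 (step 2): P = [8] / [9];  Q = [1] / [2]
  Insert 4 (step 3): P = [4] / [8] / [9];  Q = [1] / [2] / [3]
  Insert 1 (step 4): P = [1] / [4] / [8] / [9];  Q = [1] / [2] / [3] / [4]
  Insert 7 (step 5): P = [1, 7] / [4] / [8] / [9];  Q = [1, 5] / [2] / [3] / [4]
  Insert 3 (step 6): P = [1, 3] / [4, 7] / [8] / [9];  Q = [1, 5] / [2, 6] / [3] / [4]
  Insert 5 (step 7): P = [1, 3, 5] / [4, 7] / [8] / [9];  Q = [1, 5, 7] / [2, 6] / [3] / [4]
  Insert 2 (step 8): P = [1, 2, 5] / [3, 7] / [4] / [8] / [9];  Q = [1, 5, 7] / [2, 6] / [3] / [4] / [8]
  Insert 6 (step 9): P = [1, 2, 5, 6] / [3, 7] / [4] / [8] / [9];  Q = [1, 5, 7, 9] / [2, 6] / [3] / [4] / [8]
Final shape: (4, 2, 1, 1, 1).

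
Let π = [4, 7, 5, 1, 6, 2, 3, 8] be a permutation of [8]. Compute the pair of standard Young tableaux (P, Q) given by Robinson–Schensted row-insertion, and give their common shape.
P = [1, 2, 3, 8] / [4, 5, 6] / [7];  Q = [1, 2, 5, 8] / [3, 6, 7] / [4];  common shape = (4, 3, 1)

Row-insert the values π_1, π_2, … into P one at a time, bumping the leftmost entry strictly greater than the inserted value down to the next row. The recording tableau Q records, in position (i, j), the step at which that cell was added to P.
  Insert 4 (step 1): P = [4];  Q = [1]
  Insert 7 (step 2): P = [4, 7];  Q = [1, 2]
  Insert 5 (step 3): P = [4, 5] / [7];  Q = [1, 2] / [3]
  Insert 1 (step 4): P = [1, 5] / [4] / [7];  Q = [1, 2] / [3] / [4]
  Insert 6 (step 5): P = [1, 5, 6] / [4] / [7];  Q = [1, 2, 5] / [3] / [4]
  Insert 2 (step 6): P = [1, 2, 6] / [4, 5] / [7];  Q = [1, 2, 5] / [3, 6] / [4]
  Insert 3 (step 7): P = [1, 2, 3] / [4, 5, 6] / [7];  Q = [1, 2, 5] / [3, 6, 7] / [4]
  Insert 8 (step 8): P = [1, 2, 3, 8] / [4, 5, 6] / [7];  Q = [1, 2, 5, 8] / [3, 6, 7] / [4]
Final shape: (4, 3, 1).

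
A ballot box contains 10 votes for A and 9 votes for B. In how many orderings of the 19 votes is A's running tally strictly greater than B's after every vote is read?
Strict-lead orderings = 4862

Total orderings of the 19 votes with 10 for A: C(19, 10) = 92378. By the Bertrand ballot formula (Cycle Lemma / reflection principle), the number of orderings in which A is strictly ahead of B throughout is (p − q)/(p + q) · C(p + q, p) = (10 − 9)/(10 + 9) · 92378 = 4862.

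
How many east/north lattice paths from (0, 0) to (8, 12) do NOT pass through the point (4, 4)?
Number of paths = 91320

Total paths from (0, 0) to (8, 12): C(20, 8) = 125970. Paths through (4, 4): (paths (0, 0) → (4, 4)) × (paths (4, 4) → (8, 12)) = C(8, 4) · C(12, 4) = 70 · 495 = 34650. Avoidance count = 125970 − 34650 = 91320.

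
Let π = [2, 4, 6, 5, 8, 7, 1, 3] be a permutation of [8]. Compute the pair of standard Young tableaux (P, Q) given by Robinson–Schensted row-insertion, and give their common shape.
P = [1, 3, 5, 7] / [2, 4] / [6, 8];  Q = [1, 2, 3, 5] / [4, 6] / [7, 8];  common shape = (4, 2, 2)

Row-insert the values π_1, π_2, … into P one at a time, bumping the leftmost entry strictly greater than the inserted value down to the next row. The recording tableau Q records, in position (i, j), the step at which that cell was added to P.
  Insert 2 (step 1): P = [2];  Q = [1]
  Insert 4 (step 2): P = [2, 4];  Q = [1, 2]
  Insert 6 (step 3): P = [2, 4, 6];  Q = [1, 2, 3]
  Insert 5 (step 4): P = [2, 4, 5] / [6];  Q = [1, 2, 3] / [4]
  Insert 8 (step 5): P = [2, 4, 5, 8] / [6];  Q = [1, 2, 3, 5] / [4]
  Insert 7 (step 6): P = [2, 4, 5, 7] / [6, 8];  Q = [1, 2, 3, 5] / [4, 6]
  Insert 1 (step 7): P = [1, 4, 5, 7] / [2, 8] / [6];  Q = [1, 2, 3, 5] / [4, 6] / [7]
  Insert 3 (step 8): P = [1, 3, 5, 7] / [2, 4] / [6, 8];  Q = [1, 2, 3, 5] / [4, 6] / [7, 8]
Final shape: (4, 2, 2).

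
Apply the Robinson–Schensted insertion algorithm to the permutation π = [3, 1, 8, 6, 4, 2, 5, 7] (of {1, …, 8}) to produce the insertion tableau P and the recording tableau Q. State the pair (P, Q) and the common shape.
P = [1, 2, 5, 7] / [3, 4] / [6] / [8];  Q = [1, 3, 7, 8] / [2, 4] / [5] / [6];  common shape = (4, 2, 1, 1)

Row-insert the values π_1, π_2, … into P one at a time, bumping the leftmost entry strictly greater than the inserted value down to the next row. The recording tableau Q records, in position (i, j), the step at which that cell was added to P.
  Insert 3 (step 1): P = [3];  Q = [1]
  Insert 1 (step 2): P = [1] / [3];  Q = [1] / [2]
  Insert 8 (step 3): P = [1, 8] / [3];  Q = [1, 3] / [2]
  Insert 6 (step 4): P = [1, 6] / [3, 8];  Q = [1, 3] / [2, 4]
  Insert 4 (step 5): P = [1, 4] / [3, 6] / [8];  Q = [1, 3] / [2, 4] / [5]
  Insert 2 (step 6): P = [1, 2] / [3, 4] / [6] / [8];  Q = [1, 3] / [2, 4] / [5] / [6]
  Insert 5 (step 7): P = [1, 2, 5] / [3, 4] / [6] / [8];  Q = [1, 3, 7] / [2, 4] / [5] / [6]
  Insert 7 (step 8): P = [1, 2, 5, 7] / [3, 4] / [6] / [8];  Q = [1, 3, 7, 8] / [2, 4] / [5] / [6]
Final shape: (4, 2, 1, 1).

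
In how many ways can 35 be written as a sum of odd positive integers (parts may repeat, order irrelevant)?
p_odd(35) = 585

Enumerate partitions using only odd parts via the recurrence o(n, m) = o(n, m−2) + o(n−m, m) over odd m, starting from the largest odd part ≤ n. This gives p_odd(35) = 585. (Euler's theorem: equals the count of distinct-part partitions.)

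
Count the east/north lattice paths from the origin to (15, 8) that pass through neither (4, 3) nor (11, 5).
Number of paths = 228654

Inclusion–exclusion. Total paths: C(23, 15) = 490314. Through P₁: C(7, 4)·C(16, 11) = 152880. Through P₂: C(16, 11)·C(7, 4) = 152880. Since P₁ is strictly southwest of P₂, a monotone path through both must visit P₁ then P₂; paths through both = C(7, 4)·C(9, 7)·C(7, 4) = 44100. Avoid both = 490314 − 152880 − 152880 + 44100 = 228654.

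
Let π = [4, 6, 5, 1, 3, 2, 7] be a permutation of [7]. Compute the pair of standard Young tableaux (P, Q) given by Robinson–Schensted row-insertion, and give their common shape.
P = [1, 2, 7] / [3, 5] / [4] / [6];  Q = [1, 2, 7] / [3, 5] / [4] / [6];  common shape = (3, 2, 1, 1)

Row-insert the values π_1, π_2, … into P one at a time, bumping the leftmost entry strictly greater than the inserted value down to the next row. The recording tableau Q records, in position (i, j), the step at which that cell was added to P.
  Insert 4 (step 1): P = [4];  Q = [1]
  Insert 6 (step 2): P = [4, 6];  Q = [1, 2]
  Insert 5 (step 3): P = [4, 5] / [6];  Q = [1, 2] / [3]
  Insert 1 (step 4): P = [1, 5] / [4] / [6];  Q = [1, 2] / [3] / [4]
  Insert 3 (step 5): P = [1, 3] / [4, 5] / [6];  Q = [1, 2] / [3, 5] / [4]
  Insert 2 (step 6): P = [1, 2] / [3, 5] / [4] / [6];  Q = [1, 2] / [3, 5] / [4] / [6]
  Insert 7 (step 7): P = [1, 2, 7] / [3, 5] / [4] / [6];  Q = [1, 2, 7] / [3, 5] / [4] / [6]
Final shape: (3, 2, 1, 1).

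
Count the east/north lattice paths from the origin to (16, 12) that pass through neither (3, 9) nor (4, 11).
Number of paths = 30289390

Inclusion–exclusion. Total paths: C(28, 16) = 30421755. Through P₁: C(12, 3)·C(16, 13) = 123200. Through P₂: C(15, 4)·C(13, 12) = 17745. Since P₁ is strictly southwest of P₂, a monotone path through both must visit P₁ then P₂; paths through both = C(12, 3)·C(3, 1)·C(13, 12) = 8580. Avoid both = 30421755 − 123200 − 17745 + 8580 = 30289390.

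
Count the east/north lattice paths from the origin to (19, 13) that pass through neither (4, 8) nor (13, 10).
Number of paths = 245884476

Inclusion–exclusion. Total paths: C(32, 19) = 347373600. Through P₁: C(12, 4)·C(20, 15) = 7674480. Through P₂: C(23, 13)·C(9, 6) = 96101544. Since P₁ is strictly southwest of P₂, a monotone path through both must visit P₁ then P₂; paths through both = C(12, 4)·C(11, 9)·C(9, 6) = 2286900. Avoid both = 347373600 − 7674480 − 96101544 + 2286900 = 245884476.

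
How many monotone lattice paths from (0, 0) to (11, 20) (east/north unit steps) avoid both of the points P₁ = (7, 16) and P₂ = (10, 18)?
Number of paths = 35496705

Inclusion–exclusion. Total paths: C(31, 11) = 84672315. Through P₁: C(23, 7)·C(8, 4) = 17160990. Through P₂: C(28, 10)·C(3, 1) = 39369330. Since P₁ is strictly southwest of P₂, a monotone path through both must visit P₁ then P₂; paths through both = C(23, 7)·C(5, 3)·C(3, 1) = 7354710. Avoid both = 84672315 − 17160990 − 39369330 + 7354710 = 35496705.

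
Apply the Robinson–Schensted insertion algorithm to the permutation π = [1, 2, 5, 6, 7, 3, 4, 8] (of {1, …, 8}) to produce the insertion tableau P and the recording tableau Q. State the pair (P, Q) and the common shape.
P = [1, 2, 3, 4, 7, 8] / [5, 6];  Q = [1, 2, 3, 4, 5, 8] / [6, 7];  common shape = (6, 2)

Row-insert the values π_1, π_2, … into P one at a time, bumping the leftmost entry strictly greater than the inserted value down to the next row. The recording tableau Q records, in position (i, j), the step at which that cell was added to P.
  Insert 1 (step 1): P = [1];  Q = [1]
  Insert 2 (step 2): P = [1, 2];  Q = [1, 2]
  Insert 5 (step 3): P = [1, 2, 5];  Q = [1, 2, 3]
  Insert 6 (step 4): P = [1, 2, 5, 6];  Q = [1, 2, 3, 4]
  Insert 7 (step 5): P = [1, 2, 5, 6, 7];  Q = [1, 2, 3, 4, 5]
  Insert 3 (step 6): P = [1, 2, 3, 6, 7] / [5];  Q = [1, 2, 3, 4, 5] / [6]
  Insert 4 (step 7): P = [1, 2, 3, 4, 7] / [5, 6];  Q = [1, 2, 3, 4, 5] / [6, 7]
  Insert 8 (step 8): P = [1, 2, 3, 4, 7, 8] / [5, 6];  Q = [1, 2, 3, 4, 5, 8] / [6, 7]
Final shape: (6, 2).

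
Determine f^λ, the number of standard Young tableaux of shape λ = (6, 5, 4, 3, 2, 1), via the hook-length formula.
# SYT of shape (6, 5, 4, 3, 2, 1) = 1100742656

Hook-length formula: f^λ = n! / Π hook(c), product over all cells c of the Young diagram. For λ = (6, 5, 4, 3, 2, 1), n = 21 boxes. Hook lengths by row (left-to-right, top-to-bottom): [11, 9, 7, 5, 3, 1]; [9, 7, 5, 3, 1]; [7, 5, 3, 1]; [5, 3, 1]; [3, 1]; [1]. Product of hooks = 46414974375. So f^λ = 21! / 46414974375 = 51090942171709440000 / 46414974375 = 1100742656.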